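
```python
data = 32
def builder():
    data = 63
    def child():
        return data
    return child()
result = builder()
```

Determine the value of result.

Step 1: data = 32 globally, but builder() defines data = 63 locally.
Step 2: child() looks up data. Not in local scope, so checks enclosing scope (builder) and finds data = 63.
Step 3: result = 63

The answer is 63.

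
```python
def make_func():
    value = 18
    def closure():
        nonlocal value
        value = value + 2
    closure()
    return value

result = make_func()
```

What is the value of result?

Step 1: make_func() sets value = 18.
Step 2: closure() uses nonlocal to modify value in make_func's scope: value = 18 + 2 = 20.
Step 3: make_func() returns the modified value = 20

The answer is 20.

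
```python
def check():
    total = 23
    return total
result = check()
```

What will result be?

Step 1: check() defines total = 23 in its local scope.
Step 2: return total finds the local variable total = 23.
Step 3: result = 23

The answer is 23.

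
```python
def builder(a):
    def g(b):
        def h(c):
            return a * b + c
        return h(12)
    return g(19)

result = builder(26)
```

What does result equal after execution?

Step 1: a = 26, b = 19, c = 12.
Step 2: h() computes a * b + c = 26 * 19 + 12 = 506.
Step 3: result = 506

The answer is 506.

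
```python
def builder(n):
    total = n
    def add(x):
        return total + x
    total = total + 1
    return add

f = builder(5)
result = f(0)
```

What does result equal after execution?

Step 1: builder(5) sets total = 5, then total = 5 + 1 = 6.
Step 2: Closures capture by reference, so add sees total = 6.
Step 3: f(0) returns 6 + 0 = 6

The answer is 6.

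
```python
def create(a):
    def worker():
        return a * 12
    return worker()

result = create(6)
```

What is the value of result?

Step 1: create(6) binds parameter a = 6.
Step 2: worker() accesses a = 6 from enclosing scope.
Step 3: result = 6 * 12 = 72

The answer is 72.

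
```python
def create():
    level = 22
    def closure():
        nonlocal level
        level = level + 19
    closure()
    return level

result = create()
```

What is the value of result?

Step 1: create() sets level = 22.
Step 2: closure() uses nonlocal to modify level in create's scope: level = 22 + 19 = 41.
Step 3: create() returns the modified level = 41

The answer is 41.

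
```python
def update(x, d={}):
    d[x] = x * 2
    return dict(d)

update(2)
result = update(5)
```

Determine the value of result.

Step 1: Mutable default dict is shared across calls.
Step 2: First call adds 2: 4. Second call adds 5: 10.
Step 3: result = {2: 4, 5: 10}

The answer is {2: 4, 5: 10}.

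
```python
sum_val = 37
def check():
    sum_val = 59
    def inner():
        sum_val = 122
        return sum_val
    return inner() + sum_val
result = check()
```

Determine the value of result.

Step 1: check() has local sum_val = 59. inner() has local sum_val = 122.
Step 2: inner() returns its local sum_val = 122.
Step 3: check() returns 122 + its own sum_val (59) = 181

The answer is 181.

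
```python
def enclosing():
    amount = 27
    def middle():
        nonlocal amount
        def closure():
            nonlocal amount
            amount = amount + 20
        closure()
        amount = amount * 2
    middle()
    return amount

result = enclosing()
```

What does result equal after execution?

Step 1: amount = 27.
Step 2: closure() adds 20: amount = 27 + 20 = 47.
Step 3: middle() doubles: amount = 47 * 2 = 94.
Step 4: result = 94

The answer is 94.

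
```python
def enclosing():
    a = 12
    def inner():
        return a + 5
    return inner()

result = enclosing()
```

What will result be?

Step 1: enclosing() defines a = 12.
Step 2: inner() reads a = 12 from enclosing scope, returns 12 + 5 = 17.
Step 3: result = 17

The answer is 17.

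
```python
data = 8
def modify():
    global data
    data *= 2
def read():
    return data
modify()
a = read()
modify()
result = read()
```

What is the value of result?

Step 1: data = 8.
Step 2: First modify(): data = 8 * 2 = 16.
Step 3: Second modify(): data = 16 * 2 = 32.
Step 4: read() returns 32

The answer is 32.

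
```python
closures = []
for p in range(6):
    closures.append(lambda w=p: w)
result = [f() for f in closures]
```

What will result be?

Step 1: Default arg w=p captures p at each iteration.
Step 2: Each lambda has its own default: 0, 1, ..., 5.
Step 3: result = [0, 1, 2, 3, 4, 5]

The answer is [0, 1, 2, 3, 4, 5].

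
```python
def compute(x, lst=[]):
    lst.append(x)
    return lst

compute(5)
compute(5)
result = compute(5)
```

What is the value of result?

Step 1: Mutable default argument gotcha! The list [] is created once.
Step 2: Each call appends to the SAME list: [5], [5, 5], [5, 5, 5].
Step 3: result = [5, 5, 5]

The answer is [5, 5, 5].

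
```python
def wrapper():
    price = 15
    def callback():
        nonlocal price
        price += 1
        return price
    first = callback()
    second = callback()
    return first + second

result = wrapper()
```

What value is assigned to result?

Step 1: price starts at 15.
Step 2: First call: price = 15 + 1 = 16, returns 16.
Step 3: Second call: price = 16 + 1 = 17, returns 17.
Step 4: result = 16 + 17 = 33

The answer is 33.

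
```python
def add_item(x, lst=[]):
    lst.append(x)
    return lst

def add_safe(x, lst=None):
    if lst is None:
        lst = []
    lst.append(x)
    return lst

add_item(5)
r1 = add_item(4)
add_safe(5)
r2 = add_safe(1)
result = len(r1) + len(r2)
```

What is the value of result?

Step 1: add_item shares mutable default: after 2 calls, lst = [5, 4], len = 2.
Step 2: add_safe creates fresh list each time: r2 = [1], len = 1.
Step 3: result = 2 + 1 = 3

The answer is 3.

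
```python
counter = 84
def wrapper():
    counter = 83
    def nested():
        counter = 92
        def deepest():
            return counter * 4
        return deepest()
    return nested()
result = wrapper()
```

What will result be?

Step 1: deepest() looks up counter through LEGB: not local, finds counter = 92 in enclosing nested().
Step 2: Returns 92 * 4 = 368.
Step 3: result = 368

The answer is 368.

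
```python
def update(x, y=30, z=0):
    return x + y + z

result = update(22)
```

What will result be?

Step 1: update(22) uses defaults y = 30, z = 0.
Step 2: Returns 22 + 30 + 0 = 52.
Step 3: result = 52

The answer is 52.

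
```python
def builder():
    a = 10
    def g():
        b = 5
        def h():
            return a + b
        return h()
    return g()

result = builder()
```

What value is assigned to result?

Step 1: builder() defines a = 10. g() defines b = 5.
Step 2: h() accesses both from enclosing scopes: a = 10, b = 5.
Step 3: result = 10 + 5 = 15

The answer is 15.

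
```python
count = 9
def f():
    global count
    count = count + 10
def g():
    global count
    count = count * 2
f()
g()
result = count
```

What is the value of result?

Step 1: count = 9.
Step 2: f() adds 10: count = 9 + 10 = 19.
Step 3: g() doubles: count = 19 * 2 = 38.
Step 4: result = 38

The answer is 38.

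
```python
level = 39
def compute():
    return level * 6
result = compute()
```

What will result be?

Step 1: level = 39 is defined globally.
Step 2: compute() looks up level from global scope = 39, then computes 39 * 6 = 234.
Step 3: result = 234

The answer is 234.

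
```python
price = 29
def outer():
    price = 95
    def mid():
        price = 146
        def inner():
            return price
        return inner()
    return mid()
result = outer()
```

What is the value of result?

Step 1: Three levels of shadowing: global 29, outer 95, mid 146.
Step 2: inner() finds price = 146 in enclosing mid() scope.
Step 3: result = 146

The answer is 146.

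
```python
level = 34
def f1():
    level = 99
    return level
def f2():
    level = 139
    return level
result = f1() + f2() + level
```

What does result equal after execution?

Step 1: Each function shadows global level with its own local.
Step 2: f1() returns 99, f2() returns 139.
Step 3: Global level = 34 is unchanged. result = 99 + 139 + 34 = 272

The answer is 272.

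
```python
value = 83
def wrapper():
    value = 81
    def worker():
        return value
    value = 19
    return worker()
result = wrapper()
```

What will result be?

Step 1: wrapper() sets value = 81, then later value = 19.
Step 2: worker() is called after value is reassigned to 19. Closures capture variables by reference, not by value.
Step 3: result = 19

The answer is 19.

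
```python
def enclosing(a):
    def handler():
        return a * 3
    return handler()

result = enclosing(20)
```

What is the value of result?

Step 1: enclosing(20) binds parameter a = 20.
Step 2: handler() accesses a = 20 from enclosing scope.
Step 3: result = 20 * 3 = 60

The answer is 60.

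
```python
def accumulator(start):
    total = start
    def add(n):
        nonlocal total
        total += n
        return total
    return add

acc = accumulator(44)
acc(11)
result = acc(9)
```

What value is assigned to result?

Step 1: accumulator(44) creates closure with total = 44.
Step 2: First acc(11): total = 44 + 11 = 55.
Step 3: Second acc(9): total = 55 + 9 = 64. result = 64

The answer is 64.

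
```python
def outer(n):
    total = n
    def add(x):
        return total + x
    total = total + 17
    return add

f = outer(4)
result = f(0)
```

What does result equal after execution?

Step 1: outer(4) sets total = 4, then total = 4 + 17 = 21.
Step 2: Closures capture by reference, so add sees total = 21.
Step 3: f(0) returns 21 + 0 = 21

The answer is 21.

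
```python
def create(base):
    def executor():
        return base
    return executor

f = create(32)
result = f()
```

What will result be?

Step 1: create(32) creates closure capturing base = 32.
Step 2: f() returns the captured base = 32.
Step 3: result = 32

The answer is 32.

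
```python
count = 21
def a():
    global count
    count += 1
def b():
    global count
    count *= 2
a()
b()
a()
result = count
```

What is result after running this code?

Step 1: count = 21.
Step 2: a(): count = 21 + 1 = 22.
Step 3: b(): count = 22 * 2 = 44.
Step 4: a(): count = 44 + 1 = 45

The answer is 45.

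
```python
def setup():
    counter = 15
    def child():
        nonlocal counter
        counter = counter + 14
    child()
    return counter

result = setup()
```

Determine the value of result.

Step 1: setup() sets counter = 15.
Step 2: child() uses nonlocal to modify counter in setup's scope: counter = 15 + 14 = 29.
Step 3: setup() returns the modified counter = 29

The answer is 29.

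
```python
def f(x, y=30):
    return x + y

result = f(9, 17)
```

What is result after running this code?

Step 1: f(9, 17) overrides default y with 17.
Step 2: Returns 9 + 17 = 26.
Step 3: result = 26

The answer is 26.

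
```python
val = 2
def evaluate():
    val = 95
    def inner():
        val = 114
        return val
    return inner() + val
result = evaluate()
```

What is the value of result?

Step 1: evaluate() has local val = 95. inner() has local val = 114.
Step 2: inner() returns its local val = 114.
Step 3: evaluate() returns 114 + its own val (95) = 209

The answer is 209.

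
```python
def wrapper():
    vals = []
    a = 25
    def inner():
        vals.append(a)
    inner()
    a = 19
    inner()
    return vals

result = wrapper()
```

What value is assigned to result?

Step 1: a = 25. inner() appends current a to vals.
Step 2: First inner(): appends 25. Then a = 19.
Step 3: Second inner(): appends 19 (closure sees updated a). result = [25, 19]

The answer is [25, 19].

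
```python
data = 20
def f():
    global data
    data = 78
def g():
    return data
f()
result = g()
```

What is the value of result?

Step 1: data = 20.
Step 2: f() sets global data = 78.
Step 3: g() reads global data = 78. result = 78

The answer is 78.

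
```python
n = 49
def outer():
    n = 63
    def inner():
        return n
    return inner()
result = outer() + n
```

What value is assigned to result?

Step 1: Global n = 49. outer() shadows with n = 63.
Step 2: inner() returns enclosing n = 63. outer() = 63.
Step 3: result = 63 + global n (49) = 112

The answer is 112.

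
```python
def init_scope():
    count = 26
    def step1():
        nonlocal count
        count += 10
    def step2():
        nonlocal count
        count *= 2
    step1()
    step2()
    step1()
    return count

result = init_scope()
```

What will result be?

Step 1: count = 26.
Step 2: step1(): count = 26 + 10 = 36.
Step 3: step2(): count = 36 * 2 = 72.
Step 4: step1(): count = 72 + 10 = 82. result = 82

The answer is 82.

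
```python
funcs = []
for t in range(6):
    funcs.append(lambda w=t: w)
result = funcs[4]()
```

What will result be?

Step 1: Default argument w=t captures t's value at each iteration.
Step 2: funcs[4] captured w = 4 when t was 4.
Step 3: result = 4

The answer is 4.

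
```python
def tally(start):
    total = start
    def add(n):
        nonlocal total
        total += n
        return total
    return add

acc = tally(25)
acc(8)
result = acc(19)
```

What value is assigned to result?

Step 1: tally(25) creates closure with total = 25.
Step 2: First acc(8): total = 25 + 8 = 33.
Step 3: Second acc(19): total = 33 + 19 = 52. result = 52

The answer is 52.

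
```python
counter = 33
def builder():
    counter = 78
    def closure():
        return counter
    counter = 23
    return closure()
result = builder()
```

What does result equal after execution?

Step 1: builder() sets counter = 78, then later counter = 23.
Step 2: closure() is called after counter is reassigned to 23. Closures capture variables by reference, not by value.
Step 3: result = 23

The answer is 23.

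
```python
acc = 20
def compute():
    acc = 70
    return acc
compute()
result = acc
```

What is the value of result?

Step 1: Global acc = 20.
Step 2: compute() creates local acc = 70 (shadow, not modification).
Step 3: After compute() returns, global acc is unchanged. result = 20

The answer is 20.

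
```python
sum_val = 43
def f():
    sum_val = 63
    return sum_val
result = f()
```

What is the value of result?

Step 1: Global sum_val = 43.
Step 2: f() creates local sum_val = 63, shadowing the global.
Step 3: Returns local sum_val = 63. result = 63

The answer is 63.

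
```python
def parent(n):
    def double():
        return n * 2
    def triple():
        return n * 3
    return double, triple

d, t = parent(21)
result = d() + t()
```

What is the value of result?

Step 1: Both closures capture the same n = 21.
Step 2: d() = 21 * 2 = 42, t() = 21 * 3 = 63.
Step 3: result = 42 + 63 = 105

The answer is 105.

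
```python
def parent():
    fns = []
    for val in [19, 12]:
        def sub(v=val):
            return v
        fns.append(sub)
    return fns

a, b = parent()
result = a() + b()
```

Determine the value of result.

Step 1: Default argument v=val captures val at each iteration.
Step 2: a() returns 19 (captured at first iteration), b() returns 12 (captured at second).
Step 3: result = 19 + 12 = 31

The answer is 31.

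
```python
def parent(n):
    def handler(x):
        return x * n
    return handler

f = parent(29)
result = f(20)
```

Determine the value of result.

Step 1: parent(29) creates a closure capturing n = 29.
Step 2: f(20) computes 20 * 29 = 580.
Step 3: result = 580

The answer is 580.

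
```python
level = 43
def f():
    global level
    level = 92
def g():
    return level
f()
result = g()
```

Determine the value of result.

Step 1: level = 43.
Step 2: f() sets global level = 92.
Step 3: g() reads global level = 92. result = 92

The answer is 92.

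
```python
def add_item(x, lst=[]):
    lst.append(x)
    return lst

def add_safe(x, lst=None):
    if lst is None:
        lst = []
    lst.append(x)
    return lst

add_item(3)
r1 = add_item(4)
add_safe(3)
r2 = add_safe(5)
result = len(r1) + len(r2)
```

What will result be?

Step 1: add_item shares mutable default: after 2 calls, lst = [3, 4], len = 2.
Step 2: add_safe creates fresh list each time: r2 = [5], len = 1.
Step 3: result = 2 + 1 = 3

The answer is 3.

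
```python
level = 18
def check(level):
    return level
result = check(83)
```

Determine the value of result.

Step 1: Global level = 18.
Step 2: check(83) takes parameter level = 83, which shadows the global.
Step 3: result = 83

The answer is 83.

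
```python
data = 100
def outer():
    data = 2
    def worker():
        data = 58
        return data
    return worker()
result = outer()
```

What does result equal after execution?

Step 1: Three scopes define data: global (100), outer (2), worker (58).
Step 2: worker() has its own local data = 58, which shadows both enclosing and global.
Step 3: result = 58 (local wins in LEGB)

The answer is 58.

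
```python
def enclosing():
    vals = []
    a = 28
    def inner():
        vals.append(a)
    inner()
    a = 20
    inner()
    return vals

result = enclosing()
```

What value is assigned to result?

Step 1: a = 28. inner() appends current a to vals.
Step 2: First inner(): appends 28. Then a = 20.
Step 3: Second inner(): appends 20 (closure sees updated a). result = [28, 20]

The answer is [28, 20].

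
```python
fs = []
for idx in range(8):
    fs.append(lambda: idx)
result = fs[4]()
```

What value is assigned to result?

Step 1: The loop creates 8 lambdas, all referencing the same variable idx.
Step 2: After the loop, idx = 7 (final value).
Step 3: fs[4]() looks up idx at call time and finds 7. This is the late binding gotcha. result = 7

The answer is 7.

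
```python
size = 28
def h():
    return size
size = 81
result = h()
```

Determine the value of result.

Step 1: size is first set to 28, then reassigned to 81.
Step 2: h() is called after the reassignment, so it looks up the current global size = 81.
Step 3: result = 81

The answer is 81.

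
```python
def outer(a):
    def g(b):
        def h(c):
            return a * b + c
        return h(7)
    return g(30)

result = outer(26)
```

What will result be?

Step 1: a = 26, b = 30, c = 7.
Step 2: h() computes a * b + c = 26 * 30 + 7 = 787.
Step 3: result = 787

The answer is 787.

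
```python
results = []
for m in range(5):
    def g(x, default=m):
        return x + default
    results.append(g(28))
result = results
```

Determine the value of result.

Step 1: Default argument default=m is evaluated at function definition time.
Step 2: Each iteration creates g with default = current m value.
Step 3: g(28) returns 28 + default. results = [28, 29, 30, 31, 32]

The answer is [28, 29, 30, 31, 32].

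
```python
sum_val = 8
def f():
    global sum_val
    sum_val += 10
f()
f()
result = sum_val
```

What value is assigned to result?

Step 1: sum_val = 8.
Step 2: First f(): sum_val = 8 + 10 = 18.
Step 3: Second f(): sum_val = 18 + 10 = 28. result = 28

The answer is 28.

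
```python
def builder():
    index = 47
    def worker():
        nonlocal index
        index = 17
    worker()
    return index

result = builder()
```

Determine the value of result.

Step 1: builder() sets index = 47.
Step 2: worker() uses nonlocal to reassign index = 17.
Step 3: result = 17

The answer is 17.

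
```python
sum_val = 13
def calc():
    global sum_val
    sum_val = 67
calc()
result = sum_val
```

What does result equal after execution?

Step 1: sum_val = 13 globally.
Step 2: calc() declares global sum_val and sets it to 67.
Step 3: After calc(), global sum_val = 67. result = 67

The answer is 67.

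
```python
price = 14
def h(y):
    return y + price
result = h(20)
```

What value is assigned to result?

Step 1: price = 14 is defined globally.
Step 2: h(20) uses parameter y = 20 and looks up price from global scope = 14.
Step 3: result = 20 + 14 = 34

The answer is 34.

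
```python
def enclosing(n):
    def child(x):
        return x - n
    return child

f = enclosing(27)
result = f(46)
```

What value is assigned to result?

Step 1: enclosing(27) creates a closure capturing n = 27.
Step 2: f(46) computes 46 - 27 = 19.
Step 3: result = 19

The answer is 19.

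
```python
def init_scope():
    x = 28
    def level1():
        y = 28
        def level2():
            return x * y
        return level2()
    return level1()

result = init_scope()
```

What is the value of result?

Step 1: x = 28 in init_scope. y = 28 in level1.
Step 2: level2() reads x = 28 and y = 28 from enclosing scopes.
Step 3: result = 28 * 28 = 784

The answer is 784.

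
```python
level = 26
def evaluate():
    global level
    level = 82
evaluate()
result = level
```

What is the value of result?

Step 1: level = 26 globally.
Step 2: evaluate() declares global level and sets it to 82.
Step 3: After evaluate(), global level = 82. result = 82

The answer is 82.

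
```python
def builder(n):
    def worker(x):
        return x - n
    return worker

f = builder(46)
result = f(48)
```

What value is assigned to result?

Step 1: builder(46) creates a closure capturing n = 46.
Step 2: f(48) computes 48 - 46 = 2.
Step 3: result = 2

The answer is 2.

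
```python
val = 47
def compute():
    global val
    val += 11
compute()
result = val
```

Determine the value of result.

Step 1: val = 47 globally.
Step 2: compute() modifies global val: val += 11 = 58.
Step 3: result = 58

The answer is 58.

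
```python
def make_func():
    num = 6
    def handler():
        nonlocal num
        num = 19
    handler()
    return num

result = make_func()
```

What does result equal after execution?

Step 1: make_func() sets num = 6.
Step 2: handler() uses nonlocal to reassign num = 19.
Step 3: result = 19

The answer is 19.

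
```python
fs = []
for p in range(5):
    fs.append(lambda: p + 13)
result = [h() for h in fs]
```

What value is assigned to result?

Step 1: All lambdas capture p by reference. After the loop, p = 4.
Step 2: Each call returns 4 + 13 = 17.
Step 3: result = [17, 17, 17, 17, 17]

The answer is [17, 17, 17, 17, 17].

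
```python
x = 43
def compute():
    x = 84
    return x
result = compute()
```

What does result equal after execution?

Step 1: Global x = 43.
Step 2: compute() creates local x = 84, shadowing the global.
Step 3: Returns local x = 84. result = 84

The answer is 84.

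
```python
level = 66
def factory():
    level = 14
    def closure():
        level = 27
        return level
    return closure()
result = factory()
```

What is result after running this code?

Step 1: Three scopes define level: global (66), factory (14), closure (27).
Step 2: closure() has its own local level = 27, which shadows both enclosing and global.
Step 3: result = 27 (local wins in LEGB)

The answer is 27.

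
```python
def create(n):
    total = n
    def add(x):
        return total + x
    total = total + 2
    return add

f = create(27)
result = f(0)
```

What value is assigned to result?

Step 1: create(27) sets total = 27, then total = 27 + 2 = 29.
Step 2: Closures capture by reference, so add sees total = 29.
Step 3: f(0) returns 29 + 0 = 29

The answer is 29.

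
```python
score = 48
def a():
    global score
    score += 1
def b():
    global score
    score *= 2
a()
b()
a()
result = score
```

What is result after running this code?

Step 1: score = 48.
Step 2: a(): score = 48 + 1 = 49.
Step 3: b(): score = 49 * 2 = 98.
Step 4: a(): score = 98 + 1 = 99

The answer is 99.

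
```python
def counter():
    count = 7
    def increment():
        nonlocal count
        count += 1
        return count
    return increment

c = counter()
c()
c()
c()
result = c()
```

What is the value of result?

Step 1: counter() creates closure with count = 7.
Step 2: Each c() call increments count via nonlocal. After 4 calls: 7 + 4 = 11.
Step 3: result = 11

The answer is 11.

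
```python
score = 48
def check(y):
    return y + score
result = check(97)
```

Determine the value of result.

Step 1: score = 48 is defined globally.
Step 2: check(97) uses parameter y = 97 and looks up score from global scope = 48.
Step 3: result = 97 + 48 = 145

The answer is 145.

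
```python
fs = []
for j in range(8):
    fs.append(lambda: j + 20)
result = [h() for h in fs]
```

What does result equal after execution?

Step 1: All lambdas capture j by reference. After the loop, j = 7.
Step 2: Each call returns 7 + 20 = 27.
Step 3: result = [27, 27, 27, 27, 27, 27, 27, 27]

The answer is [27, 27, 27, 27, 27, 27, 27, 27].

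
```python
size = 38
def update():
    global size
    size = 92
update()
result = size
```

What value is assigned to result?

Step 1: size = 38 globally.
Step 2: update() declares global size and sets it to 92.
Step 3: After update(), global size = 92. result = 92

The answer is 92.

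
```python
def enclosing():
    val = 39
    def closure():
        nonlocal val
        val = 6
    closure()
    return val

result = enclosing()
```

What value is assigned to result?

Step 1: enclosing() sets val = 39.
Step 2: closure() uses nonlocal to reassign val = 6.
Step 3: result = 6

The answer is 6.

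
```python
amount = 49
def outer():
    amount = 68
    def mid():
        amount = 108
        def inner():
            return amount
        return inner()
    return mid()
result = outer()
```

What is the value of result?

Step 1: Three levels of shadowing: global 49, outer 68, mid 108.
Step 2: inner() finds amount = 108 in enclosing mid() scope.
Step 3: result = 108

The answer is 108.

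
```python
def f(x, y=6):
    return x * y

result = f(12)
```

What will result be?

Step 1: f(12) uses default y = 6.
Step 2: Returns 12 * 6 = 72.
Step 3: result = 72

The answer is 72.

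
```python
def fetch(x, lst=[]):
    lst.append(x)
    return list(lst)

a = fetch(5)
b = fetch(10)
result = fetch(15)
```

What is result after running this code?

Step 1: Default list is shared. list() creates copies for return values.
Step 2: Internal list grows: [5] -> [5, 10] -> [5, 10, 15].
Step 3: result = [5, 10, 15]

The answer is [5, 10, 15].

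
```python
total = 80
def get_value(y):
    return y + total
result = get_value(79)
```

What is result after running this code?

Step 1: total = 80 is defined globally.
Step 2: get_value(79) uses parameter y = 79 and looks up total from global scope = 80.
Step 3: result = 79 + 80 = 159

The answer is 159.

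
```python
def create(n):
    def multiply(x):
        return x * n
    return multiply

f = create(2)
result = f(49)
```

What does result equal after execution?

Step 1: create(2) returns multiply closure with n = 2.
Step 2: f(49) computes 49 * 2 = 98.
Step 3: result = 98

The answer is 98.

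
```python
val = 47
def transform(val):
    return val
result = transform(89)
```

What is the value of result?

Step 1: Global val = 47.
Step 2: transform(89) takes parameter val = 89, which shadows the global.
Step 3: result = 89

The answer is 89.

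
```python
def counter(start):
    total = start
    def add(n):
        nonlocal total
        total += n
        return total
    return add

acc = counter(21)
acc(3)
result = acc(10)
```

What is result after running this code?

Step 1: counter(21) creates closure with total = 21.
Step 2: First acc(3): total = 21 + 3 = 24.
Step 3: Second acc(10): total = 24 + 10 = 34. result = 34

The answer is 34.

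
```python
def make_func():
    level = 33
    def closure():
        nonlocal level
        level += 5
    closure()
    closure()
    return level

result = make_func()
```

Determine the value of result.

Step 1: level starts at 33.
Step 2: closure() is called 2 times, each adding 5.
Step 3: level = 33 + 5 * 2 = 43

The answer is 43.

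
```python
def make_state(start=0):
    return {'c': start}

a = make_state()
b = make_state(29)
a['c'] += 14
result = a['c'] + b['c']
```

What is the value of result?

Step 1: make_state() returns a new dict each call (immutable default 0).
Step 2: a = {'c': 0}, b = {'c': 29}.
Step 3: a['c'] += 14 = 14. result = 14 + 29 = 43

The answer is 43.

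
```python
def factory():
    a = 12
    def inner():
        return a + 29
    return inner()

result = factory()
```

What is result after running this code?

Step 1: factory() defines a = 12.
Step 2: inner() reads a = 12 from enclosing scope, returns 12 + 29 = 41.
Step 3: result = 41

The answer is 41.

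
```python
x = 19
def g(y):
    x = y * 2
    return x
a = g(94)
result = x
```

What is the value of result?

Step 1: Global x = 19.
Step 2: g(94) creates local x = 94 * 2 = 188.
Step 3: Global x unchanged because no global keyword. result = 19

The answer is 19.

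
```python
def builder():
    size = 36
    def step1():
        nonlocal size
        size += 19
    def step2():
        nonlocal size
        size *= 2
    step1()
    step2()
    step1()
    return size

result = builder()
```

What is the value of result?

Step 1: size = 36.
Step 2: step1(): size = 36 + 19 = 55.
Step 3: step2(): size = 55 * 2 = 110.
Step 4: step1(): size = 110 + 19 = 129. result = 129

The answer is 129.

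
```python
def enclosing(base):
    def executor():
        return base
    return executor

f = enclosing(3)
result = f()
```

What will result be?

Step 1: enclosing(3) creates closure capturing base = 3.
Step 2: f() returns the captured base = 3.
Step 3: result = 3

The answer is 3.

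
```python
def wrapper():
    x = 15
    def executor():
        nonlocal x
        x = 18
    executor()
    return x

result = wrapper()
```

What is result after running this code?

Step 1: wrapper() sets x = 15.
Step 2: executor() uses nonlocal to reassign x = 18.
Step 3: result = 18

The answer is 18.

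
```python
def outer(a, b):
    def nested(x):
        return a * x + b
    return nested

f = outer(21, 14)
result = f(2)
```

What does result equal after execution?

Step 1: outer(21, 14) captures a = 21, b = 14.
Step 2: f(2) computes 21 * 2 + 14 = 56.
Step 3: result = 56

The answer is 56.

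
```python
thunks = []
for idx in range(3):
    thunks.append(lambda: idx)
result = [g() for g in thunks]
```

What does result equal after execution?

Step 1: All 3 lambdas share the same variable idx.
Step 2: After the loop, idx = 2.
Step 3: Each call returns 2. result = [2, 2, 2]

The answer is [2, 2, 2].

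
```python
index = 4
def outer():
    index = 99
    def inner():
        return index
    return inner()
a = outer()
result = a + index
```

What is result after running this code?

Step 1: outer() has local index = 99. inner() reads from enclosing.
Step 2: outer() returns 99. Global index = 4 unchanged.
Step 3: result = 99 + 4 = 103

The answer is 103.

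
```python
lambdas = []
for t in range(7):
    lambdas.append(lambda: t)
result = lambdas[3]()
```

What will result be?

Step 1: The loop creates 7 lambdas, all referencing the same variable t.
Step 2: After the loop, t = 6 (final value).
Step 3: lambdas[3]() looks up t at call time and finds 6. This is the late binding gotcha. result = 6

The answer is 6.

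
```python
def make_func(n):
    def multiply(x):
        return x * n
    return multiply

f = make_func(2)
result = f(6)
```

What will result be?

Step 1: make_func(2) returns multiply closure with n = 2.
Step 2: f(6) computes 6 * 2 = 12.
Step 3: result = 12

The answer is 12.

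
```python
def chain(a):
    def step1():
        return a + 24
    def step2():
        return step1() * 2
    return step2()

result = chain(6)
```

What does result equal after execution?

Step 1: chain(6) captures a = 6.
Step 2: step2() calls step1() which returns 6 + 24 = 30.
Step 3: step2() returns 30 * 2 = 60

The answer is 60.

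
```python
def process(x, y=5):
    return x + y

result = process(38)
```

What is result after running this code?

Step 1: process(38) uses default y = 5.
Step 2: Returns 38 + 5 = 43.
Step 3: result = 43

The answer is 43.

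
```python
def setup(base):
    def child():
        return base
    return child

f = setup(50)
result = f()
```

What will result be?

Step 1: setup(50) creates closure capturing base = 50.
Step 2: f() returns the captured base = 50.
Step 3: result = 50

The answer is 50.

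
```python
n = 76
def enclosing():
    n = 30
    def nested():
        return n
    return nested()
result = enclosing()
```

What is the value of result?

Step 1: n = 76 globally, but enclosing() defines n = 30 locally.
Step 2: nested() looks up n. Not in local scope, so checks enclosing scope (enclosing) and finds n = 30.
Step 3: result = 30

The answer is 30.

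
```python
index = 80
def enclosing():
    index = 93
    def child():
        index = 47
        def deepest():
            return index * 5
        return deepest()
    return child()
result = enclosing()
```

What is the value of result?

Step 1: deepest() looks up index through LEGB: not local, finds index = 47 in enclosing child().
Step 2: Returns 47 * 5 = 235.
Step 3: result = 235

The answer is 235.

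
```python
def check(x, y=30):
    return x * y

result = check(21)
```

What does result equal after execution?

Step 1: check(21) uses default y = 30.
Step 2: Returns 21 * 30 = 630.
Step 3: result = 630

The answer is 630.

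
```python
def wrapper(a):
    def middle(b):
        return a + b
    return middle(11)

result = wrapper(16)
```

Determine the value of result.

Step 1: wrapper(16) passes a = 16.
Step 2: middle(11) has b = 11, reads a = 16 from enclosing.
Step 3: result = 16 + 11 = 27

The answer is 27.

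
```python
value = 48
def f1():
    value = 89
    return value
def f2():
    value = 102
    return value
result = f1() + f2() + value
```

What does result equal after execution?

Step 1: Each function shadows global value with its own local.
Step 2: f1() returns 89, f2() returns 102.
Step 3: Global value = 48 is unchanged. result = 89 + 102 + 48 = 239

The answer is 239.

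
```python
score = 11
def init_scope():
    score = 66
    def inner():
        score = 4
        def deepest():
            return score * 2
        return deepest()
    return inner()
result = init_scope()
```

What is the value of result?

Step 1: deepest() looks up score through LEGB: not local, finds score = 4 in enclosing inner().
Step 2: Returns 4 * 2 = 8.
Step 3: result = 8

The answer is 8.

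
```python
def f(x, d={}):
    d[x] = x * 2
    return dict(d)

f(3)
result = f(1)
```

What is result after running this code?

Step 1: Mutable default dict is shared across calls.
Step 2: First call adds 3: 6. Second call adds 1: 2.
Step 3: result = {3: 6, 1: 2}

The answer is {3: 6, 1: 2}.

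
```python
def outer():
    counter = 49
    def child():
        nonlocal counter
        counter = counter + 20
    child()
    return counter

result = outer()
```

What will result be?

Step 1: outer() sets counter = 49.
Step 2: child() uses nonlocal to modify counter in outer's scope: counter = 49 + 20 = 69.
Step 3: outer() returns the modified counter = 69

The answer is 69.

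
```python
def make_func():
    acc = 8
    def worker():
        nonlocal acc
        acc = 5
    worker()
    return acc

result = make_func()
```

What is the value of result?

Step 1: make_func() sets acc = 8.
Step 2: worker() uses nonlocal to reassign acc = 5.
Step 3: result = 5

The answer is 5.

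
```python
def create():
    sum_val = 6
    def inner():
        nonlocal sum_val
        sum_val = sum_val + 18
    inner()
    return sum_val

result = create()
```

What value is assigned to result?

Step 1: create() sets sum_val = 6.
Step 2: inner() uses nonlocal to modify sum_val in create's scope: sum_val = 6 + 18 = 24.
Step 3: create() returns the modified sum_val = 24

The answer is 24.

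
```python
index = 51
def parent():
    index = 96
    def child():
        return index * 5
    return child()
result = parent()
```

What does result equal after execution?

Step 1: parent() shadows global index with index = 96.
Step 2: child() finds index = 96 in enclosing scope, computes 96 * 5 = 480.
Step 3: result = 480

The answer is 480.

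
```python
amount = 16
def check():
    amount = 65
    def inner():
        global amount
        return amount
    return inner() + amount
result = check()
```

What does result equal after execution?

Step 1: Global amount = 16. check() shadows with local amount = 65.
Step 2: inner() uses global keyword, so inner() returns global amount = 16.
Step 3: check() returns 16 + 65 = 81

The answer is 81.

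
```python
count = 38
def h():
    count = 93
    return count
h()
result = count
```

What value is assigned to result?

Step 1: count = 38 globally.
Step 2: h() creates a LOCAL count = 93 (no global keyword!).
Step 3: The global count is unchanged. result = 38

The answer is 38.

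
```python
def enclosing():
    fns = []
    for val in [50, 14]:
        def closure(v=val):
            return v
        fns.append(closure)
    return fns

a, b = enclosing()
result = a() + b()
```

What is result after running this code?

Step 1: Default argument v=val captures val at each iteration.
Step 2: a() returns 50 (captured at first iteration), b() returns 14 (captured at second).
Step 3: result = 50 + 14 = 64

The answer is 64.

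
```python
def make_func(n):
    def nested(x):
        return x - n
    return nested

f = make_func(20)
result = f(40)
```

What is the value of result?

Step 1: make_func(20) creates a closure capturing n = 20.
Step 2: f(40) computes 40 - 20 = 20.
Step 3: result = 20

The answer is 20.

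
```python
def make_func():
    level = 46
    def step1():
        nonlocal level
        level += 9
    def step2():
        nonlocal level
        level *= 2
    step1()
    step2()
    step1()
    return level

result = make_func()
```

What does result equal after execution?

Step 1: level = 46.
Step 2: step1(): level = 46 + 9 = 55.
Step 3: step2(): level = 55 * 2 = 110.
Step 4: step1(): level = 110 + 9 = 119. result = 119

The answer is 119.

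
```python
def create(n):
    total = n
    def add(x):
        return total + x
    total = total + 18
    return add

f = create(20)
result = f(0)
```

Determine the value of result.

Step 1: create(20) sets total = 20, then total = 20 + 18 = 38.
Step 2: Closures capture by reference, so add sees total = 38.
Step 3: f(0) returns 38 + 0 = 38

The answer is 38.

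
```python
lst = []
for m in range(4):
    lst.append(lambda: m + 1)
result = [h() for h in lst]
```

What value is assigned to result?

Step 1: All lambdas capture m by reference. After the loop, m = 3.
Step 2: Each call returns 3 + 1 = 4.
Step 3: result = [4, 4, 4, 4]

The answer is [4, 4, 4, 4].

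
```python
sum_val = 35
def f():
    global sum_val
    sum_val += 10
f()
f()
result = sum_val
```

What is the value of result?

Step 1: sum_val = 35.
Step 2: First f(): sum_val = 35 + 10 = 45.
Step 3: Second f(): sum_val = 45 + 10 = 55. result = 55

The answer is 55.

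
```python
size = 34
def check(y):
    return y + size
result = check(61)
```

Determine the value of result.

Step 1: size = 34 is defined globally.
Step 2: check(61) uses parameter y = 61 and looks up size from global scope = 34.
Step 3: result = 61 + 34 = 95

The answer is 95.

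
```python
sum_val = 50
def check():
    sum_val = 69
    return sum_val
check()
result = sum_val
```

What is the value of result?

Step 1: sum_val = 50 globally.
Step 2: check() creates a LOCAL sum_val = 69 (no global keyword!).
Step 3: The global sum_val is unchanged. result = 50

The answer is 50.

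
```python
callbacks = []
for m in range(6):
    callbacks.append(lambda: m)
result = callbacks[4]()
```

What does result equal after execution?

Step 1: The loop creates 6 lambdas, all referencing the same variable m.
Step 2: After the loop, m = 5 (final value).
Step 3: callbacks[4]() looks up m at call time and finds 5. This is the late binding gotcha. result = 5

The answer is 5.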